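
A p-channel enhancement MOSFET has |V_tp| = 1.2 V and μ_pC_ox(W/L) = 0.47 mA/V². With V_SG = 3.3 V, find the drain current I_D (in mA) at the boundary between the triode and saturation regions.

At the boundary V_SD = V_ov = V_SG − |V_tp| = 3.3 − 1.2 = 2.1 V.
I_D = ½ k_p V_ov² = 0.5 × 0.47 × 2.1² = 1.04 mA.

I_D = 1.04 mA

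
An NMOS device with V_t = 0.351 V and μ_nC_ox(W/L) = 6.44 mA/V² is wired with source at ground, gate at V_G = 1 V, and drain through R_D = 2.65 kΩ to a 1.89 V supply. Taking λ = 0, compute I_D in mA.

I_D = 0.646 mA

V_GS = V_G = 1 V, so V_ov = 1 − 0.351 = 0.649 V.
Assume saturation: I_D = ½ k_n V_ov² = 0.5 × 6.44 × 0.649² = 1.36 mA, giving V_DS = V_DD − I_D R_D = 1.89 − 1.36 × 2.65 = -1.7 V.
But -1.7 V < V_ov = 0.649 V, so the device is actually in triode.
In triode I_D = k_n[V_ov V_DS − ½ V_DS²] and I_D = (V_DD − V_DS)/R_D. Equating: 8.53 V_DS² − 12.08 V_DS + 1.89 = 0, giving V_DS = 0.179 V (the root below V_ov).
I_D = (1.89 − 0.179) / 2.65 = 0.646 mA.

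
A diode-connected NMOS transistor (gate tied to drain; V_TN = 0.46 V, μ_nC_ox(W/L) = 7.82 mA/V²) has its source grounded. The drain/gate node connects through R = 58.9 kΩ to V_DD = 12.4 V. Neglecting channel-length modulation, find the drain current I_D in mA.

With gate tied to drain, V_GS = V_DS ≥ V_GS − V_TN, so the device is in saturation.
KCL at the drain: ½ k_n (V_GS − V_TN)² = (V_DD − V_GS)/R.
Let x = V_GS − 0.46. Then 230 x² + x − 11.94 = 0, giving x = 0.226 V (positive root), so V_GS = 0.686 V.
I_D = (V_DD − V_GS)/R = (12.4 − 0.686) / 58.9 = 0.199 mA.

I_D = 0.199 mA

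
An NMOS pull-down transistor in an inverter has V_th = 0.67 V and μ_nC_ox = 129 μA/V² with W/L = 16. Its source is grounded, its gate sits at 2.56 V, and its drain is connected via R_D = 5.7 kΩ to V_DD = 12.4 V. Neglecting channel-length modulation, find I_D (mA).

V_GS = V_G = 2.56 V, so V_ov = 2.56 − 0.67 = 1.89 V.
k_n = μ_nC_ox · (W/L) = 2.064 mA/V².
Assume saturation: I_D = ½ k_n V_ov² = 0.5 × 2.064 × 1.89² = 3.69 mA, giving V_DS = V_DD − I_D R_D = 12.4 − 3.69 × 5.7 = -8.61 V.
But -8.61 V < V_ov = 1.89 V, so the device is actually in triode.
In triode I_D = k_n[V_ov V_DS − ½ V_DS²] and I_D = (V_DD − V_DS)/R_D. Equating: 5.88 V_DS² − 23.24 V_DS + 12.4 = 0, giving V_DS = 0.636 V (the root below V_ov).
I_D = (12.4 − 0.636) / 5.7 = 2.06 mA.

I_D = 2.06 mA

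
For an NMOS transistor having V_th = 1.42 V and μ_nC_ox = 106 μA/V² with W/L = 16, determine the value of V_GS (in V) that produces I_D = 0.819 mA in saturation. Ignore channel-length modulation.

k_n = μ_nC_ox · (W/L) = 1.696 mA/V².
In saturation I_D = ½ k_n (V_GS − V_th)², so V_GS − V_th = √(2 I_D / k_n) = √(2 × 0.819 / 1.696) = 0.983 V.
V_GS = 1.42 + 0.983 = 2.4 V.

V_GS = 2.40 V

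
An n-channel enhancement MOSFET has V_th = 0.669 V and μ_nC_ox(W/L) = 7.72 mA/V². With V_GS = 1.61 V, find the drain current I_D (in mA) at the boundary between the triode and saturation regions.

At the boundary V_DS = V_ov = V_GS − V_th = 1.61 − 0.669 = 0.941 V.
I_D = ½ k_n V_ov² = 0.5 × 7.72 × 0.941² = 3.42 mA.

I_D = 3.42 mA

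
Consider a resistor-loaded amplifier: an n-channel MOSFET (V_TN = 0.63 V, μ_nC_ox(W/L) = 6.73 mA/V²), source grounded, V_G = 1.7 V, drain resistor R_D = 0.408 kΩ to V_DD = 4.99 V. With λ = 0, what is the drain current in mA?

V_GS = V_G = 1.7 V, so V_ov = 1.7 − 0.63 = 1.07 V.
Assume saturation: I_D = ½ k_n V_ov² = 0.5 × 6.73 × 1.07² = 3.85 mA, giving V_DS = V_DD − I_D R_D = 4.99 − 3.85 × 0.408 = 3.42 V.
V_DS = 3.42 V ≥ V_ov = 1.07 V, confirming saturation.

I_D = 3.85 mA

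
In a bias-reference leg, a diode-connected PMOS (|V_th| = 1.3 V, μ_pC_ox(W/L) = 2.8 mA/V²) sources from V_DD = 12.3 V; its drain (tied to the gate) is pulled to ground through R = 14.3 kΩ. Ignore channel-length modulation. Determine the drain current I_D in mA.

With gate tied to drain, V_SG = V_SD ≥ V_SG − |V_th|, so the device is in saturation.
KCL at the drain: ½ k_p (V_SG − |V_th|)² = (V_DD − V_SG)/R.
Let x = V_SG − 1.3. Then 20 x² + x − 11 = 0, giving x = 0.717 V (positive root), so V_SG = 2.02 V.
I_D = (V_DD − V_SG)/R = (12.3 − 2.02) / 14.3 = 0.719 mA.

I_D = 0.719 mA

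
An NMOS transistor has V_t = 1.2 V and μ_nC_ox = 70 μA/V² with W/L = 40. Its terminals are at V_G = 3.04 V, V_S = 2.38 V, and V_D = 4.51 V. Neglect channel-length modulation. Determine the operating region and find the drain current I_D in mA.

V_GS = V_G − V_S = 3.04 − 2.38 = 0.66 V; V_DS = V_D − V_S = 4.51 − 2.38 = 2.13 V.
V_GS = 0.66 V < V_t = 1.2 V, so the transistor is in cutoff.

Cutoff; I_D = 0 mA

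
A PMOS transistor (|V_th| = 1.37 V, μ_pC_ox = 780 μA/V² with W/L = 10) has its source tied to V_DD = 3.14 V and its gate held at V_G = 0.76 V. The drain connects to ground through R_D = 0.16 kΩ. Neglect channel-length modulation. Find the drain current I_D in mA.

I_D = 3.98 mA

V_SG = V_DD − V_G = 3.14 − 0.76 = 2.38 V, so V_ov = 2.38 − 1.37 = 1.01 V.
k_p = μ_pC_ox · (W/L) = 7.8 mA/V².
Assume saturation: I_D = ½ k_p V_ov² = 0.5 × 7.8 × 1.01² = 3.98 mA, giving V_SD = V_DD − I_D R_D = 3.14 − 3.98 × 0.16 = 2.5 V.
V_SD = 2.5 V ≥ V_ov = 1.01 V, confirming saturation.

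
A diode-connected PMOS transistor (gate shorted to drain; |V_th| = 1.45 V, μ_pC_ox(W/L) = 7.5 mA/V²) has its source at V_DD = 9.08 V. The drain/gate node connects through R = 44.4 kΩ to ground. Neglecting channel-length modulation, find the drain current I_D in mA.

With gate tied to drain, V_SG = V_SD ≥ V_SG − |V_th|, so the device is in saturation.
KCL at the drain: ½ k_p (V_SG − |V_th|)² = (V_DD − V_SG)/R.
Let x = V_SG − 1.45. Then 166 x² + x − 7.63 = 0, giving x = 0.211 V (positive root), so V_SG = 1.66 V.
I_D = (V_DD − V_SG)/R = (9.08 − 1.66) / 44.4 = 0.167 mA.

I_D = 0.167 mA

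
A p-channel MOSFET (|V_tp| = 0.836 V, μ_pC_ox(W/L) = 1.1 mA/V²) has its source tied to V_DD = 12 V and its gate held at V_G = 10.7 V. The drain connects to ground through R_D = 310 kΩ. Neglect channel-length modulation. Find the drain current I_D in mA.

I_D = 0.0384 mA

V_SG = V_DD − V_G = 12 − 10.7 = 1.3 V, so V_ov = 1.3 − 0.836 = 0.464 V.
Assume saturation: I_D = ½ k_p V_ov² = 0.5 × 1.1 × 0.464² = 0.118 mA, giving V_SD = V_DD − I_D R_D = 12 − 0.118 × 310 = -24.7 V.
But -24.7 V < V_ov = 0.464 V, so the device is actually in triode.
In triode I_D = k_p[V_ov V_SD − ½ V_SD²] and I_D = (V_DD − V_SD)/R_D. Equating: 170 V_SD² − 159.2 V_SD + 12 = 0, giving V_SD = 0.0827 V (the root below V_ov).
I_D = (12 − 0.0827) / 310 = 0.0384 mA.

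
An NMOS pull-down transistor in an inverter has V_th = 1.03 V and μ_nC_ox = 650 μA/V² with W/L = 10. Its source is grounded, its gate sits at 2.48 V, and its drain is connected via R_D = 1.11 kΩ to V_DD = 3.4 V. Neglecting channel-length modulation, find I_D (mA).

I_D = 2.76 mA

V_GS = V_G = 2.48 V, so V_ov = 2.48 − 1.03 = 1.45 V.
k_n = μ_nC_ox · (W/L) = 6.5 mA/V².
Assume saturation: I_D = ½ k_n V_ov² = 0.5 × 6.5 × 1.45² = 6.83 mA, giving V_DS = V_DD − I_D R_D = 3.4 − 6.83 × 1.11 = -4.18 V.
But -4.18 V < V_ov = 1.45 V, so the device is actually in triode.
In triode I_D = k_n[V_ov V_DS − ½ V_DS²] and I_D = (V_DD − V_DS)/R_D. Equating: 3.61 V_DS² − 11.46 V_DS + 3.4 = 0, giving V_DS = 0.331 V (the root below V_ov).
I_D = (3.4 − 0.331) / 1.11 = 2.76 mA.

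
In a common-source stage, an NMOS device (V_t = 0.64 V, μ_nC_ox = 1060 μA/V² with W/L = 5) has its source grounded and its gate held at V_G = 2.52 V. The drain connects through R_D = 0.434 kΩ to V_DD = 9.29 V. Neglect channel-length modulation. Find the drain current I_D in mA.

I_D = 9.37 mA

V_GS = V_G = 2.52 V, so V_ov = 2.52 − 0.64 = 1.88 V.
k_n = μ_nC_ox · (W/L) = 5.3 mA/V².
Assume saturation: I_D = ½ k_n V_ov² = 0.5 × 5.3 × 1.88² = 9.37 mA, giving V_DS = V_DD − I_D R_D = 9.29 − 9.37 × 0.434 = 5.23 V.
V_DS = 5.23 V ≥ V_ov = 1.88 V, confirming saturation.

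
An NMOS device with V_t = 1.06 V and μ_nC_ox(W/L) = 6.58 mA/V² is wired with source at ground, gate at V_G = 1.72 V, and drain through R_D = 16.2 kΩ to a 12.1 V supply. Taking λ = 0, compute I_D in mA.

V_GS = V_G = 1.72 V, so V_ov = 1.72 − 1.06 = 0.66 V.
Assume saturation: I_D = ½ k_n V_ov² = 0.5 × 6.58 × 0.66² = 1.43 mA, giving V_DS = V_DD − I_D R_D = 12.1 − 1.43 × 16.2 = -11.1 V.
But -11.1 V < V_ov = 0.66 V, so the device is actually in triode.
In triode I_D = k_n[V_ov V_DS − ½ V_DS²] and I_D = (V_DD − V_DS)/R_D. Equating: 53.3 V_DS² − 71.35 V_DS + 12.1 = 0, giving V_DS = 0.199 V (the root below V_ov).
I_D = (12.1 − 0.199) / 16.2 = 0.735 mA.

I_D = 0.735 mA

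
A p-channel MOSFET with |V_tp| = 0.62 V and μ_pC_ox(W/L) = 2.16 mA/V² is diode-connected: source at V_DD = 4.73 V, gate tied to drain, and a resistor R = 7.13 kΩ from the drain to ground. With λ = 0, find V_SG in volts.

With gate tied to drain, V_SG = V_SD ≥ V_SG − |V_tp|, so the device is in saturation.
KCL at the drain: ½ k_p (V_SG − |V_tp|)² = (V_DD − V_SG)/R.
Let x = V_SG − 0.62. Then 7.7 x² + x − 4.11 = 0, giving x = 0.669 V (positive root), so V_SG = 1.29 V.
I_D = (V_DD − V_SG)/R = (4.73 − 1.29) / 7.13 = 0.483 mA.

V_SG = 1.29 V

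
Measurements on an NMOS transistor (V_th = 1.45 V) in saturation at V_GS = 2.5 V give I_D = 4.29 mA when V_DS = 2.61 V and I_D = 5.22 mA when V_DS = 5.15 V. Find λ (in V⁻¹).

With V_GS fixed, I_D ∝ (1 + λ V_DS) in saturation, so I_D2/I_D1 = (1 + λ V_DS2)/(1 + λ V_DS1).
5.22/4.29 = 1.217 = (1 + 5.15 λ)/(1 + 2.61 λ).
Solving: λ (I_D1 V_DS2 − I_D2 V_DS1) = I_D2 − I_D1, so λ = (5.22 − 4.29) / (4.29 × 5.15 − 5.22 × 2.61) = 0.93 / 8.47 = 0.11 V⁻¹.

λ = 0.110 V⁻¹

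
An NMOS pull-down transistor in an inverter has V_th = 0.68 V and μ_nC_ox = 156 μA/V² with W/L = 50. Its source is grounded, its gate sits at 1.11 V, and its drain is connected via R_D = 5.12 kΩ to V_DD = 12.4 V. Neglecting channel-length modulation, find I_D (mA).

I_D = 0.721 mA

V_GS = V_G = 1.11 V, so V_ov = 1.11 − 0.68 = 0.43 V.
k_n = μ_nC_ox · (W/L) = 7.8 mA/V².
Assume saturation: I_D = ½ k_n V_ov² = 0.5 × 7.8 × 0.43² = 0.721 mA, giving V_DS = V_DD − I_D R_D = 12.4 − 0.721 × 5.12 = 8.71 V.
V_DS = 8.71 V ≥ V_ov = 0.43 V, confirming saturation.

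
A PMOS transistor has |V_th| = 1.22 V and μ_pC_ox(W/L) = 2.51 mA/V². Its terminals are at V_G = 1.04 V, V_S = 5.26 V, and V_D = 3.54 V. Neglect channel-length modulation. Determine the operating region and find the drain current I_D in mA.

Triode; I_D = 9.24 mA

V_SG = V_S − V_G = 5.26 − 1.04 = 4.22 V; V_SD = V_S − V_D = 5.26 − 3.54 = 1.72 V.
V_ov = V_SG − |V_th| = 4.22 − 1.22 = 3 V.
Since V_SD = 1.72 V < V_ov = 3 V, the device is in the triode region.
I_D = k_p [V_ov · V_SD − ½ V_SD²] = 2.51 × [3 × 1.72 − 0.5 × 1.72²] = 9.24 mA.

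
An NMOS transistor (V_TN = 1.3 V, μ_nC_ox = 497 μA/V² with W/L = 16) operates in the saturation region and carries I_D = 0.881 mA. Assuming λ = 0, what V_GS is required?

V_GS = 1.77 V

k_n = μ_nC_ox · (W/L) = 7.952 mA/V².
In saturation I_D = ½ k_n (V_GS − V_TN)², so V_GS − V_TN = √(2 I_D / k_n) = √(2 × 0.881 / 7.952) = 0.471 V.
V_GS = 1.3 + 0.471 = 1.77 V.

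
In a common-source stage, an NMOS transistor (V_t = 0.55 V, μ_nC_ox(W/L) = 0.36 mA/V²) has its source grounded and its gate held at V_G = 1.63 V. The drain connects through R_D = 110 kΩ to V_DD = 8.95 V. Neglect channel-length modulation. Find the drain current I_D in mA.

I_D = 0.0793 mA

V_GS = V_G = 1.63 V, so V_ov = 1.63 − 0.55 = 1.08 V.
Assume saturation: I_D = ½ k_n V_ov² = 0.5 × 0.36 × 1.08² = 0.21 mA, giving V_DS = V_DD − I_D R_D = 8.95 − 0.21 × 110 = -14.1 V.
But -14.1 V < V_ov = 1.08 V, so the device is actually in triode.
In triode I_D = k_n[V_ov V_DS − ½ V_DS²] and I_D = (V_DD − V_DS)/R_D. Equating: 19.8 V_DS² − 43.77 V_DS + 8.95 = 0, giving V_DS = 0.228 V (the root below V_ov).
I_D = (8.95 − 0.228) / 110 = 0.0793 mA.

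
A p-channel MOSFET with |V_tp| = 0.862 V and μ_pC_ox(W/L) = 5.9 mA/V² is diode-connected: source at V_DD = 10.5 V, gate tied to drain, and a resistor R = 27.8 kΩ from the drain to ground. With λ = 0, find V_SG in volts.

V_SG = 1.20 V

With gate tied to drain, V_SG = V_SD ≥ V_SG − |V_tp|, so the device is in saturation.
KCL at the drain: ½ k_p (V_SG − |V_tp|)² = (V_DD − V_SG)/R.
Let x = V_SG − 0.862. Then 82 x² + x − 9.638 = 0, giving x = 0.337 V (positive root), so V_SG = 1.2 V.
I_D = (V_DD − V_SG)/R = (10.5 − 1.2) / 27.8 = 0.335 mA.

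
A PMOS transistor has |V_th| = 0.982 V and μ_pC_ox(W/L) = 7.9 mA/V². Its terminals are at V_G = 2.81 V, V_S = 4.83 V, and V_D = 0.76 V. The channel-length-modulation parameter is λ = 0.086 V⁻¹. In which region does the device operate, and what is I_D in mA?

Saturation; I_D = 5.75 mA

V_SG = V_S − V_G = 4.83 − 2.81 = 2.02 V; V_SD = V_S − V_D = 4.83 − 0.76 = 4.07 V.
V_ov = V_SG − |V_th| = 2.02 − 0.982 = 1.04 V.
Since V_SD = 4.07 V ≥ V_ov = 1.04 V, the device is in saturation.
I_D = ½ k_p V_ov² (1 + λ V_SD) = 0.5 × 7.9 × 1.04² × (1 + 0.086 × 4.07) = 5.75 mA.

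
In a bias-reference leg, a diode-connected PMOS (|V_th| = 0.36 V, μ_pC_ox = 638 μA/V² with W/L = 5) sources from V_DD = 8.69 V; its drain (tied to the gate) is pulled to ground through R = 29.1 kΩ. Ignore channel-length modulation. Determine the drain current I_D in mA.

I_D = 0.272 mA

With gate tied to drain, V_SG = V_SD ≥ V_SG − |V_th|, so the device is in saturation.
k_p = μ_pC_ox · (W/L) = 3.19 mA/V².
KCL at the drain: ½ k_p (V_SG − |V_th|)² = (V_DD − V_SG)/R.
Let x = V_SG − 0.36. Then 46.4 x² + x − 8.33 = 0, giving x = 0.413 V (positive root), so V_SG = 0.773 V.
I_D = (V_DD − V_SG)/R = (8.69 − 0.773) / 29.1 = 0.272 mA.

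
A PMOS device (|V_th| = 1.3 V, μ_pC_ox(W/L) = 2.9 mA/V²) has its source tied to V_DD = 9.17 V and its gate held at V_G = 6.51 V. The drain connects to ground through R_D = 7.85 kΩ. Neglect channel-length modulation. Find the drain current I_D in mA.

I_D = 1.13 mA

V_SG = V_DD − V_G = 9.17 − 6.51 = 2.66 V, so V_ov = 2.66 − 1.3 = 1.36 V.
Assume saturation: I_D = ½ k_p V_ov² = 0.5 × 2.9 × 1.36² = 2.68 mA, giving V_SD = V_DD − I_D R_D = 9.17 − 2.68 × 7.85 = -11.9 V.
But -11.9 V < V_ov = 1.36 V, so the device is actually in triode.
In triode I_D = k_p[V_ov V_SD − ½ V_SD²] and I_D = (V_DD − V_SD)/R_D. Equating: 11.4 V_SD² − 31.96 V_SD + 9.17 = 0, giving V_SD = 0.324 V (the root below V_ov).
I_D = (9.17 − 0.324) / 7.85 = 1.13 mA.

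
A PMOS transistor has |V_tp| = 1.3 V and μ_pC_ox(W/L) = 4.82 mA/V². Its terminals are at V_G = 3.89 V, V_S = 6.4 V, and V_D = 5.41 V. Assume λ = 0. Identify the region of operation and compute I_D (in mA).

Triode; I_D = 3.41 mA

V_SG = V_S − V_G = 6.4 − 3.89 = 2.51 V; V_SD = V_S − V_D = 6.4 − 5.41 = 0.99 V.
V_ov = V_SG − |V_tp| = 2.51 − 1.3 = 1.21 V.
Since V_SD = 0.99 V < V_ov = 1.21 V, the device is in the triode region.
I_D = k_p [V_ov · V_SD − ½ V_SD²] = 4.82 × [1.21 × 0.99 − 0.5 × 0.99²] = 3.41 mA.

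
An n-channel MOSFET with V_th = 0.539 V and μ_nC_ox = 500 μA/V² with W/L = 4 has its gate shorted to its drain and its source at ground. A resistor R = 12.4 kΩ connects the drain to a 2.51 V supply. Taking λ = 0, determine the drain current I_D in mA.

I_D = 0.130 mA

With gate tied to drain, V_GS = V_DS ≥ V_GS − V_th, so the device is in saturation.
k_n = μ_nC_ox · (W/L) = 2 mA/V².
KCL at the drain: ½ k_n (V_GS − V_th)² = (V_DD − V_GS)/R.
Let x = V_GS − 0.539. Then 12.4 x² + x − 1.971 = 0, giving x = 0.36 V (positive root), so V_GS = 0.899 V.
I_D = (V_DD − V_GS)/R = (2.51 − 0.899) / 12.4 = 0.13 mA.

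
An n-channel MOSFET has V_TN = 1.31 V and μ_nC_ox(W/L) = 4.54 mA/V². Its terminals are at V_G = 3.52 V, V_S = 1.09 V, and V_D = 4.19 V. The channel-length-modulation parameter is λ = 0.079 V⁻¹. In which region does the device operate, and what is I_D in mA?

Saturation; I_D = 3.54 mA

V_GS = V_G − V_S = 3.52 − 1.09 = 2.43 V; V_DS = V_D − V_S = 4.19 − 1.09 = 3.1 V.
V_ov = V_GS − V_TN = 2.43 − 1.31 = 1.12 V.
Since V_DS = 3.1 V ≥ V_ov = 1.12 V, the device is in saturation.
I_D = ½ k_n V_ov² (1 + λ V_DS) = 0.5 × 4.54 × 1.12² × (1 + 0.079 × 3.1) = 3.54 mA.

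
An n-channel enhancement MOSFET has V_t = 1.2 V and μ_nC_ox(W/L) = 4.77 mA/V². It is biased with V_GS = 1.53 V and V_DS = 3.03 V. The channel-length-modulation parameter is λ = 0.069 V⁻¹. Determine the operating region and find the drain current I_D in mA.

Saturation; I_D = 0.314 mA

V_ov = V_GS − V_t = 1.53 − 1.2 = 0.33 V.
Since V_DS = 3.03 V ≥ V_ov = 0.33 V, the device is in saturation.
I_D = ½ k_n V_ov² (1 + λ V_DS) = 0.5 × 4.77 × 0.33² × (1 + 0.069 × 3.03) = 0.314 mA.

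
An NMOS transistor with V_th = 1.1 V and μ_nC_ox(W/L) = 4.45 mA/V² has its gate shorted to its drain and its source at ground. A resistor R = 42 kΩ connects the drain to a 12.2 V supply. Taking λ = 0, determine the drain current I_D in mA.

I_D = 0.256 mA

With gate tied to drain, V_GS = V_DS ≥ V_GS − V_th, so the device is in saturation.
KCL at the drain: ½ k_n (V_GS − V_th)² = (V_DD − V_GS)/R.
Let x = V_GS − 1.1. Then 93.5 x² + x − 11.1 = 0, giving x = 0.339 V (positive root), so V_GS = 1.44 V.
I_D = (V_DD − V_GS)/R = (12.2 − 1.44) / 42 = 0.256 mA.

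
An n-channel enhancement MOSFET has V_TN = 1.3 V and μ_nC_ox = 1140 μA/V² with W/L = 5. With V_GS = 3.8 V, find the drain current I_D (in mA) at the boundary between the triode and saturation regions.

I_D = 17.8 mA

At the boundary V_DS = V_ov = V_GS − V_TN = 3.8 − 1.3 = 2.5 V.
k_n = μ_nC_ox · (W/L) = 5.7 mA/V².
I_D = ½ k_n V_ov² = 0.5 × 5.7 × 2.5² = 17.8 mA.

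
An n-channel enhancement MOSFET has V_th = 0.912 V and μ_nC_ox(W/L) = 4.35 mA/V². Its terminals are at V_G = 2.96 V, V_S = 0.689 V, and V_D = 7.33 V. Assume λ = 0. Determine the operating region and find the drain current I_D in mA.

V_GS = V_G − V_S = 2.96 − 0.689 = 2.27 V; V_DS = V_D − V_S = 7.33 − 0.689 = 6.64 V.
V_ov = V_GS − V_th = 2.27 − 0.912 = 1.36 V.
Since V_DS = 6.64 V ≥ V_ov = 1.36 V, the device is in saturation.
I_D = ½ k_n V_ov² = 0.5 × 4.35 × 1.36² = 4.02 mA.

Saturation; I_D = 4.02 mA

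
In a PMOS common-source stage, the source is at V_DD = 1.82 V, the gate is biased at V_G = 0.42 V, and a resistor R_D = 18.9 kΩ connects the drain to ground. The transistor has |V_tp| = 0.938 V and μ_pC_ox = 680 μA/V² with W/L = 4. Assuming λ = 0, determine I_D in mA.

I_D = 0.0921 mA

V_SG = V_DD − V_G = 1.82 − 0.42 = 1.4 V, so V_ov = 1.4 − 0.938 = 0.462 V.
k_p = μ_pC_ox · (W/L) = 2.72 mA/V².
Assume saturation: I_D = ½ k_p V_ov² = 0.5 × 2.72 × 0.462² = 0.29 mA, giving V_SD = V_DD − I_D R_D = 1.82 − 0.29 × 18.9 = -3.67 V.
But -3.67 V < V_ov = 0.462 V, so the device is actually in triode.
In triode I_D = k_p[V_ov V_SD − ½ V_SD²] and I_D = (V_DD − V_SD)/R_D. Equating: 25.7 V_SD² − 24.75 V_SD + 1.82 = 0, giving V_SD = 0.0802 V (the root below V_ov).
I_D = (1.82 − 0.0802) / 18.9 = 0.0921 mA.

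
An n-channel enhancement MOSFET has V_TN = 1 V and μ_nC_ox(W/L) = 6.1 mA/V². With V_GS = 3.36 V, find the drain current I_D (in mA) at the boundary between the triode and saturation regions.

At the boundary V_DS = V_ov = V_GS − V_TN = 3.36 − 1 = 2.36 V.
I_D = ½ k_n V_ov² = 0.5 × 6.1 × 2.36² = 17 mA.

I_D = 17.0 mA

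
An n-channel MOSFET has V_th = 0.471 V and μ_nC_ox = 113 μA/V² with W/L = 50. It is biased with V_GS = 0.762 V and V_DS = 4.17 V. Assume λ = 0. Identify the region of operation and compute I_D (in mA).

Saturation; I_D = 0.239 mA

k_n = μ_nC_ox · (W/L) = 5.65 mA/V².
V_ov = V_GS − V_th = 0.762 − 0.471 = 0.291 V.
Since V_DS = 4.17 V ≥ V_ov = 0.291 V, the device is in saturation.
I_D = ½ k_n V_ov² = 0.5 × 5.65 × 0.291² = 0.239 mA.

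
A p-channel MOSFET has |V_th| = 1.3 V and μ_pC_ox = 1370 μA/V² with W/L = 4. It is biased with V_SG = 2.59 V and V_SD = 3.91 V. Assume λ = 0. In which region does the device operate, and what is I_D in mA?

k_p = μ_pC_ox · (W/L) = 5.48 mA/V².
V_ov = V_SG − |V_th| = 2.59 − 1.3 = 1.29 V.
Since V_SD = 3.91 V ≥ V_ov = 1.29 V, the device is in saturation.
I_D = ½ k_p V_ov² = 0.5 × 5.48 × 1.29² = 4.56 mA.

Saturation; I_D = 4.56 mA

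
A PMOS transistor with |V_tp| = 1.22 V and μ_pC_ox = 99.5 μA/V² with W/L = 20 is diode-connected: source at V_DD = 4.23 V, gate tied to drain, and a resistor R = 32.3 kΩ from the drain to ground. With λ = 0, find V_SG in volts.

With gate tied to drain, V_SG = V_SD ≥ V_SG − |V_tp|, so the device is in saturation.
k_p = μ_pC_ox · (W/L) = 1.99 mA/V².
KCL at the drain: ½ k_p (V_SG − |V_tp|)² = (V_DD − V_SG)/R.
Let x = V_SG − 1.22. Then 32.1 x² + x − 3.01 = 0, giving x = 0.291 V (positive root), so V_SG = 1.51 V.
I_D = (V_DD − V_SG)/R = (4.23 − 1.51) / 32.3 = 0.0842 mA.

V_SG = 1.51 V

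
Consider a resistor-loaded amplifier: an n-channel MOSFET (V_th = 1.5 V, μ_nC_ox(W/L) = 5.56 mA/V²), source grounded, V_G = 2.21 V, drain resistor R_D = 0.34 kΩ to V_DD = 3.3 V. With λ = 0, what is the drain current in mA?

V_GS = V_G = 2.21 V, so V_ov = 2.21 − 1.5 = 0.71 V.
Assume saturation: I_D = ½ k_n V_ov² = 0.5 × 5.56 × 0.71² = 1.4 mA, giving V_DS = V_DD − I_D R_D = 3.3 − 1.4 × 0.34 = 2.82 V.
V_DS = 2.82 V ≥ V_ov = 0.71 V, confirming saturation.

I_D = 1.40 mA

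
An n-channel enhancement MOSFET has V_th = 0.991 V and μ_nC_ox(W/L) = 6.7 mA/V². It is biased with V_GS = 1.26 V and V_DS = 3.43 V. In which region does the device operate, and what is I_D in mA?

Saturation; I_D = 0.242 mA

V_ov = V_GS − V_th = 1.26 − 0.991 = 0.269 V.
Since V_DS = 3.43 V ≥ V_ov = 0.269 V, the device is in saturation.
I_D = ½ k_n V_ov² = 0.5 × 6.7 × 0.269² = 0.242 mA.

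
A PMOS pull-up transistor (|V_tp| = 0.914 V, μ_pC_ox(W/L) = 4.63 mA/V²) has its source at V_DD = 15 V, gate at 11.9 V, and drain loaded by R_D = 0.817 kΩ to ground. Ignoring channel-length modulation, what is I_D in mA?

I_D = 11.1 mA

V_SG = V_DD − V_G = 15 − 11.9 = 3.1 V, so V_ov = 3.1 − 0.914 = 2.19 V.
Assume saturation: I_D = ½ k_p V_ov² = 0.5 × 4.63 × 2.19² = 11.1 mA, giving V_SD = V_DD − I_D R_D = 15 − 11.1 × 0.817 = 5.96 V.
V_SD = 5.96 V ≥ V_ov = 2.19 V, confirming saturation.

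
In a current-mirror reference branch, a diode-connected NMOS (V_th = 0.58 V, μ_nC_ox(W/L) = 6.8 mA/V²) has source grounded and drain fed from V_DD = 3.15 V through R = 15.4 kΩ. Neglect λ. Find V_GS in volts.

With gate tied to drain, V_GS = V_DS ≥ V_GS − V_th, so the device is in saturation.
KCL at the drain: ½ k_n (V_GS − V_th)² = (V_DD − V_GS)/R.
Let x = V_GS − 0.58. Then 52.4 x² + x − 2.57 = 0, giving x = 0.212 V (positive root), so V_GS = 0.792 V.
I_D = (V_DD − V_GS)/R = (3.15 − 0.792) / 15.4 = 0.153 mA.

V_GS = 0.792 V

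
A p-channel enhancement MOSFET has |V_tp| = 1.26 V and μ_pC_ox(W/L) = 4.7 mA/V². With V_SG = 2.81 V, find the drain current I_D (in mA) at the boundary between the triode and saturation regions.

I_D = 5.65 mA

At the boundary V_SD = V_ov = V_SG − |V_tp| = 2.81 − 1.26 = 1.55 V.
I_D = ½ k_p V_ov² = 0.5 × 4.7 × 1.55² = 5.65 mA.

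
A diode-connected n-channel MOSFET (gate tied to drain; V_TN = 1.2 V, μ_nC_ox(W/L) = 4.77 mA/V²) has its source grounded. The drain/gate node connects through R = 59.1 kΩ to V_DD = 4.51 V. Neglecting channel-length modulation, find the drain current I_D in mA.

With gate tied to drain, V_GS = V_DS ≥ V_GS − V_TN, so the device is in saturation.
KCL at the drain: ½ k_n (V_GS − V_TN)² = (V_DD − V_GS)/R.
Let x = V_GS − 1.2. Then 141 x² + x − 3.31 = 0, giving x = 0.15 V (positive root), so V_GS = 1.35 V.
I_D = (V_DD − V_GS)/R = (4.51 − 1.35) / 59.1 = 0.0535 mA.

I_D = 0.0535 mA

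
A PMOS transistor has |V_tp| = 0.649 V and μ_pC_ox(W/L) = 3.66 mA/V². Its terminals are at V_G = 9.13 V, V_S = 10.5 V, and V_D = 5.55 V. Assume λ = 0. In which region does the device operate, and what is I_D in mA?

V_SG = V_S − V_G = 10.5 − 9.13 = 1.37 V; V_SD = V_S − V_D = 10.5 − 5.55 = 4.95 V.
V_ov = V_SG − |V_tp| = 1.37 − 0.649 = 0.721 V.
Since V_SD = 4.95 V ≥ V_ov = 0.721 V, the device is in saturation.
I_D = ½ k_p V_ov² = 0.5 × 3.66 × 0.721² = 0.951 mA.

Saturation; I_D = 0.951 mA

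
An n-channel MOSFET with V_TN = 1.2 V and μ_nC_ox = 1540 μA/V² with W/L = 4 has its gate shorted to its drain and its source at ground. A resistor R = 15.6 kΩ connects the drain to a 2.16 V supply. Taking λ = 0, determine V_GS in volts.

V_GS = 1.33 V

With gate tied to drain, V_GS = V_DS ≥ V_GS − V_TN, so the device is in saturation.
k_n = μ_nC_ox · (W/L) = 6.16 mA/V².
KCL at the drain: ½ k_n (V_GS − V_TN)² = (V_DD − V_GS)/R.
Let x = V_GS − 1.2. Then 48 x² + x − 0.96 = 0, giving x = 0.131 V (positive root), so V_GS = 1.33 V.
I_D = (V_DD − V_GS)/R = (2.16 − 1.33) / 15.6 = 0.0531 mA.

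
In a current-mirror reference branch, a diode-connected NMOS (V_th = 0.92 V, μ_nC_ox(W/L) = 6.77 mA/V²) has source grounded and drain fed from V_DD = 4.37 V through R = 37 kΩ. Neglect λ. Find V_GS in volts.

With gate tied to drain, V_GS = V_DS ≥ V_GS − V_th, so the device is in saturation.
KCL at the drain: ½ k_n (V_GS − V_th)² = (V_DD − V_GS)/R.
Let x = V_GS − 0.92. Then 125 x² + x − 3.45 = 0, giving x = 0.162 V (positive root), so V_GS = 1.08 V.
I_D = (V_DD − V_GS)/R = (4.37 − 1.08) / 37 = 0.0889 mA.

V_GS = 1.08 V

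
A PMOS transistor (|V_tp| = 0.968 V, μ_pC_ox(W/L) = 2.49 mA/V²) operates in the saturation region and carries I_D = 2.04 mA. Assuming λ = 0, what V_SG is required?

In saturation I_D = ½ k_p (V_SG − |V_tp|)², so V_SG − |V_tp| = √(2 I_D / k_p) = √(2 × 2.04 / 2.49) = 1.28 V.
V_SG = 0.968 + 1.28 = 2.25 V.

V_SG = 2.25 V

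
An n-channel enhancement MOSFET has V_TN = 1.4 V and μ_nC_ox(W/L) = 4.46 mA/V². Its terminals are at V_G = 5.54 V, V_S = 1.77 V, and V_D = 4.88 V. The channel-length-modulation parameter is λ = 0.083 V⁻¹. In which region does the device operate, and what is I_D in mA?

Saturation; I_D = 15.8 mA

V_GS = V_G − V_S = 5.54 − 1.77 = 3.77 V; V_DS = V_D − V_S = 4.88 − 1.77 = 3.11 V.
V_ov = V_GS − V_TN = 3.77 − 1.4 = 2.37 V.
Since V_DS = 3.11 V ≥ V_ov = 2.37 V, the device is in saturation.
I_D = ½ k_n V_ov² (1 + λ V_DS) = 0.5 × 4.46 × 2.37² × (1 + 0.083 × 3.11) = 15.8 mA.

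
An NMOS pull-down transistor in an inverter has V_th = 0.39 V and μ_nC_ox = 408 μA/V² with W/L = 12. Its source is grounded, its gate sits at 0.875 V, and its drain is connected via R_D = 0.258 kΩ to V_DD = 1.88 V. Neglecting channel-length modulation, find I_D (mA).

V_GS = V_G = 0.875 V, so V_ov = 0.875 − 0.39 = 0.485 V.
k_n = μ_nC_ox · (W/L) = 4.896 mA/V².
Assume saturation: I_D = ½ k_n V_ov² = 0.5 × 4.896 × 0.485² = 0.576 mA, giving V_DS = V_DD − I_D R_D = 1.88 − 0.576 × 0.258 = 1.73 V.
V_DS = 1.73 V ≥ V_ov = 0.485 V, confirming saturation.

I_D = 0.576 mA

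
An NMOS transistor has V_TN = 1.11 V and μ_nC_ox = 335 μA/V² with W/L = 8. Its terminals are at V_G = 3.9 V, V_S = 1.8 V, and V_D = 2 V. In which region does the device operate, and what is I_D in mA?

Triode; I_D = 0.477 mA

V_GS = V_G − V_S = 3.9 − 1.8 = 2.1 V; V_DS = V_D − V_S = 2 − 1.8 = 0.2 V.
k_n = μ_nC_ox · (W/L) = 2.68 mA/V².
V_ov = V_GS − V_TN = 2.1 − 1.11 = 0.99 V.
Since V_DS = 0.2 V < V_ov = 0.99 V, the device is in the triode region.
I_D = k_n [V_ov · V_DS − ½ V_DS²] = 2.68 × [0.99 × 0.2 − 0.5 × 0.2²] = 0.477 mA.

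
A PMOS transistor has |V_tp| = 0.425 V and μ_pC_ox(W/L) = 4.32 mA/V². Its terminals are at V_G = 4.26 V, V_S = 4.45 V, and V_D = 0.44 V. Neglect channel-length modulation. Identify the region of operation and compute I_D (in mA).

V_SG = V_S − V_G = 4.45 − 4.26 = 0.19 V; V_SD = V_S − V_D = 4.45 − 0.44 = 4.01 V.
V_SG = 0.19 V < |V_tp| = 0.425 V, so the transistor is in cutoff.

Cutoff; I_D = 0 mA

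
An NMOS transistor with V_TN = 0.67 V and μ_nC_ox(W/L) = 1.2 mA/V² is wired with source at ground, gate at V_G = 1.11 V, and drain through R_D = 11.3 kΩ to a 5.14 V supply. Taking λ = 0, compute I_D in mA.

I_D = 0.116 mA

V_GS = V_G = 1.11 V, so V_ov = 1.11 − 0.67 = 0.44 V.
Assume saturation: I_D = ½ k_n V_ov² = 0.5 × 1.2 × 0.44² = 0.116 mA, giving V_DS = V_DD − I_D R_D = 5.14 − 0.116 × 11.3 = 3.83 V.
V_DS = 3.83 V ≥ V_ov = 0.44 V, confirming saturation.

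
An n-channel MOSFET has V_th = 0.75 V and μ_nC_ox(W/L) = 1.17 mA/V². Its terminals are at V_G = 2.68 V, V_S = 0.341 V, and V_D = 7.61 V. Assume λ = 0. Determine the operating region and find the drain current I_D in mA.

Saturation; I_D = 1.48 mA

V_GS = V_G − V_S = 2.68 − 0.341 = 2.34 V; V_DS = V_D − V_S = 7.61 − 0.341 = 7.27 V.
V_ov = V_GS − V_th = 2.34 − 0.75 = 1.59 V.
Since V_DS = 7.27 V ≥ V_ov = 1.59 V, the device is in saturation.
I_D = ½ k_n V_ov² = 0.5 × 1.17 × 1.59² = 1.48 mA.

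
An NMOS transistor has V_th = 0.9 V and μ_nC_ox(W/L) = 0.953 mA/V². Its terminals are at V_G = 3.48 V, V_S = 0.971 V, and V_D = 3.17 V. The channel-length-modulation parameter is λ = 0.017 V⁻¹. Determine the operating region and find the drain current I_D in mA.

V_GS = V_G − V_S = 3.48 − 0.971 = 2.51 V; V_DS = V_D − V_S = 3.17 − 0.971 = 2.2 V.
V_ov = V_GS − V_th = 2.51 − 0.9 = 1.61 V.
Since V_DS = 2.2 V ≥ V_ov = 1.61 V, the device is in saturation.
I_D = ½ k_n V_ov² (1 + λ V_DS) = 0.5 × 0.953 × 1.61² × (1 + 0.017 × 2.2) = 1.28 mA.

Saturation; I_D = 1.28 mA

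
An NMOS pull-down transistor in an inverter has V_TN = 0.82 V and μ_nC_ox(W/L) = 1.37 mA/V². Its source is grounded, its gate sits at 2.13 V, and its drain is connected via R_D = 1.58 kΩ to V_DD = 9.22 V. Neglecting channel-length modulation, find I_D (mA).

V_GS = V_G = 2.13 V, so V_ov = 2.13 − 0.82 = 1.31 V.
Assume saturation: I_D = ½ k_n V_ov² = 0.5 × 1.37 × 1.31² = 1.18 mA, giving V_DS = V_DD − I_D R_D = 9.22 − 1.18 × 1.58 = 7.36 V.
V_DS = 7.36 V ≥ V_ov = 1.31 V, confirming saturation.

I_D = 1.18 mA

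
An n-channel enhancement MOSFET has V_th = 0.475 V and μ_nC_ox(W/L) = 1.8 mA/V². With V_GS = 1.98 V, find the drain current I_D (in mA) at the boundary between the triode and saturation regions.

At the boundary V_DS = V_ov = V_GS − V_th = 1.98 − 0.475 = 1.5 V.
I_D = ½ k_n V_ov² = 0.5 × 1.8 × 1.5² = 2.04 mA.

I_D = 2.04 mA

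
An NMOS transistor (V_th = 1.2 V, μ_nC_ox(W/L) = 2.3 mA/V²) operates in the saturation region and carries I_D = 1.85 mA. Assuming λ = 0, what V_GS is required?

In saturation I_D = ½ k_n (V_GS − V_th)², so V_GS − V_th = √(2 I_D / k_n) = √(2 × 1.85 / 2.3) = 1.27 V.
V_GS = 1.2 + 1.27 = 2.47 V.

V_GS = 2.47 V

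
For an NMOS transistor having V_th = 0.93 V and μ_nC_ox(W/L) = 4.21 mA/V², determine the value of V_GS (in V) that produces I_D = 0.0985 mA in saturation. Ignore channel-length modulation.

In saturation I_D = ½ k_n (V_GS − V_th)², so V_GS − V_th = √(2 I_D / k_n) = √(2 × 0.0985 / 4.21) = 0.216 V.
V_GS = 0.93 + 0.216 = 1.15 V.

V_GS = 1.15 V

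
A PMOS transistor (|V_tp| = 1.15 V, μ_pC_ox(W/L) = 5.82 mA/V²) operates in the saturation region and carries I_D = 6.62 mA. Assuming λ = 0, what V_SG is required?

In saturation I_D = ½ k_p (V_SG − |V_tp|)², so V_SG − |V_tp| = √(2 I_D / k_p) = √(2 × 6.62 / 5.82) = 1.51 V.
V_SG = 1.15 + 1.51 = 2.66 V.

V_SG = 2.66 V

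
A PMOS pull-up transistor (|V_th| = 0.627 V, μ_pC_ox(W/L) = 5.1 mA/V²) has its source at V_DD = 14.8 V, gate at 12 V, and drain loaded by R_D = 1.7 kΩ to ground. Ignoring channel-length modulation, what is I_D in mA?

I_D = 8.15 mA

V_SG = V_DD − V_G = 14.8 − 12 = 2.8 V, so V_ov = 2.8 − 0.627 = 2.17 V.
Assume saturation: I_D = ½ k_p V_ov² = 0.5 × 5.1 × 2.17² = 12 mA, giving V_SD = V_DD − I_D R_D = 14.8 − 12 × 1.7 = -5.67 V.
But -5.67 V < V_ov = 2.17 V, so the device is actually in triode.
In triode I_D = k_p[V_ov V_SD − ½ V_SD²] and I_D = (V_DD − V_SD)/R_D. Equating: 4.33 V_SD² − 19.84 V_SD + 14.8 = 0, giving V_SD = 0.938 V (the root below V_ov).
I_D = (14.8 − 0.938) / 1.7 = 8.15 mA.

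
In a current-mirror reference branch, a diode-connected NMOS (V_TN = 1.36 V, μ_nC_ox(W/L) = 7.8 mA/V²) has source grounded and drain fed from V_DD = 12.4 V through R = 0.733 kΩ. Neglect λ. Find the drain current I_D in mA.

I_D = 12.6 mA

With gate tied to drain, V_GS = V_DS ≥ V_GS − V_TN, so the device is in saturation.
KCL at the drain: ½ k_n (V_GS − V_TN)² = (V_DD − V_GS)/R.
Let x = V_GS − 1.36. Then 2.86 x² + x − 11.04 = 0, giving x = 1.8 V (positive root), so V_GS = 3.16 V.
I_D = (V_DD − V_GS)/R = (12.4 − 3.16) / 0.733 = 12.6 mA.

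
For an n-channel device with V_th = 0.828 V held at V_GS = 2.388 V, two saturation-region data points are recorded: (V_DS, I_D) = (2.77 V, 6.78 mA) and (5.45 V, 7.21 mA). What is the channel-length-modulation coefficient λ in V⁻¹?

With V_GS fixed, I_D ∝ (1 + λ V_DS) in saturation, so I_D2/I_D1 = (1 + λ V_DS2)/(1 + λ V_DS1).
7.21/6.78 = 1.063 = (1 + 5.45 λ)/(1 + 2.77 λ).
Solving: λ (I_D1 V_DS2 − I_D2 V_DS1) = I_D2 − I_D1, so λ = (7.21 − 6.78) / (6.78 × 5.45 − 7.21 × 2.77) = 0.43 / 17 = 0.0253 V⁻¹.

λ = 0.0253 V⁻¹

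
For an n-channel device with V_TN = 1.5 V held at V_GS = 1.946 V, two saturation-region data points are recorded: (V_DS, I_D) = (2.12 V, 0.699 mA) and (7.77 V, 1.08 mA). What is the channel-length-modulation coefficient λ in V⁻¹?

λ = 0.121 V⁻¹

With V_GS fixed, I_D ∝ (1 + λ V_DS) in saturation, so I_D2/I_D1 = (1 + λ V_DS2)/(1 + λ V_DS1).
1.08/0.699 = 1.545 = (1 + 7.77 λ)/(1 + 2.12 λ).
Solving: λ (I_D1 V_DS2 − I_D2 V_DS1) = I_D2 − I_D1, so λ = (1.08 − 0.699) / (0.699 × 7.77 − 1.08 × 2.12) = 0.381 / 3.14 = 0.121 V⁻¹.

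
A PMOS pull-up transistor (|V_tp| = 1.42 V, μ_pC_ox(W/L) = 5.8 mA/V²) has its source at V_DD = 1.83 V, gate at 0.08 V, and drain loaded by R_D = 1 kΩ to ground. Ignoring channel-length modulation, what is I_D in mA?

I_D = 0.316 mA

V_SG = V_DD − V_G = 1.83 − 0.08 = 1.75 V, so V_ov = 1.75 − 1.42 = 0.33 V.
Assume saturation: I_D = ½ k_p V_ov² = 0.5 × 5.8 × 0.33² = 0.316 mA, giving V_SD = V_DD − I_D R_D = 1.83 − 0.316 × 1 = 1.51 V.
V_SD = 1.51 V ≥ V_ov = 0.33 V, confirming saturation.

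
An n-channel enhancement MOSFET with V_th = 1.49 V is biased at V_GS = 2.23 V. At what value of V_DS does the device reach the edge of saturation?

V_DS,sat = 0.740 V

The boundary between triode and saturation is V_DS = V_GS − V_th = V_ov.
V_ov = 2.23 − 1.49 = 0.74 V.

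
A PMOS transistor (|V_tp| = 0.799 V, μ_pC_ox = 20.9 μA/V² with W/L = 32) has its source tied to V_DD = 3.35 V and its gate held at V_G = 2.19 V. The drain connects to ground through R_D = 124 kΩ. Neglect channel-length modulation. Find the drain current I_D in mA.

I_D = 0.0260 mA

V_SG = V_DD − V_G = 3.35 − 2.19 = 1.16 V, so V_ov = 1.16 − 0.799 = 0.361 V.
k_p = μ_pC_ox · (W/L) = 0.6688 mA/V².
Assume saturation: I_D = ½ k_p V_ov² = 0.5 × 0.6688 × 0.361² = 0.0436 mA, giving V_SD = V_DD − I_D R_D = 3.35 − 0.0436 × 124 = -2.05 V.
But -2.05 V < V_ov = 0.361 V, so the device is actually in triode.
In triode I_D = k_p[V_ov V_SD − ½ V_SD²] and I_D = (V_DD − V_SD)/R_D. Equating: 41.5 V_SD² − 30.94 V_SD + 3.35 = 0, giving V_SD = 0.131 V (the root below V_ov).
I_D = (3.35 − 0.131) / 124 = 0.026 mA.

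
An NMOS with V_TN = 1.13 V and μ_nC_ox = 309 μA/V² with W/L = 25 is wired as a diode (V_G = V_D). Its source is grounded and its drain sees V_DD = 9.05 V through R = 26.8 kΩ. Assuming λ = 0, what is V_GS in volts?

V_GS = 1.40 V

With gate tied to drain, V_GS = V_DS ≥ V_GS − V_TN, so the device is in saturation.
k_n = μ_nC_ox · (W/L) = 7.725 mA/V².
KCL at the drain: ½ k_n (V_GS − V_TN)² = (V_DD − V_GS)/R.
Let x = V_GS − 1.13. Then 104 x² + x − 7.92 = 0, giving x = 0.272 V (positive root), so V_GS = 1.4 V.
I_D = (V_DD − V_GS)/R = (9.05 − 1.4) / 26.8 = 0.285 mA.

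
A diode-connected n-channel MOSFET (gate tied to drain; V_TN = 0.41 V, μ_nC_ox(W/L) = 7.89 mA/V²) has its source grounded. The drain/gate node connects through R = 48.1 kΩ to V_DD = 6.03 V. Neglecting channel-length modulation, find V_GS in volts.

V_GS = 0.579 V

With gate tied to drain, V_GS = V_DS ≥ V_GS − V_TN, so the device is in saturation.
KCL at the drain: ½ k_n (V_GS − V_TN)² = (V_DD − V_GS)/R.
Let x = V_GS − 0.41. Then 190 x² + x − 5.62 = 0, giving x = 0.169 V (positive root), so V_GS = 0.579 V.
I_D = (V_DD − V_GS)/R = (6.03 − 0.579) / 48.1 = 0.113 mA.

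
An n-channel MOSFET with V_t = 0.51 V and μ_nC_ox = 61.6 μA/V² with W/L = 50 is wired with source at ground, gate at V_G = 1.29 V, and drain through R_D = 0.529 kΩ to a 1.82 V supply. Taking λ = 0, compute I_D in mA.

V_GS = V_G = 1.29 V, so V_ov = 1.29 − 0.51 = 0.78 V.
k_n = μ_nC_ox · (W/L) = 3.08 mA/V².
Assume saturation: I_D = ½ k_n V_ov² = 0.5 × 3.08 × 0.78² = 0.937 mA, giving V_DS = V_DD − I_D R_D = 1.82 − 0.937 × 0.529 = 1.32 V.
V_DS = 1.32 V ≥ V_ov = 0.78 V, confirming saturation.

I_D = 0.937 mA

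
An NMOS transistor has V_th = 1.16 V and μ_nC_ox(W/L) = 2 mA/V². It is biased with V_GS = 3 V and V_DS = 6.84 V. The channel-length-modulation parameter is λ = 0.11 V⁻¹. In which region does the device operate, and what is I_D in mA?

V_ov = V_GS − V_th = 3 − 1.16 = 1.84 V.
Since V_DS = 6.84 V ≥ V_ov = 1.84 V, the device is in saturation.
I_D = ½ k_n V_ov² (1 + λ V_DS) = 0.5 × 2 × 1.84² × (1 + 0.11 × 6.84) = 5.93 mA.

Saturation; I_D = 5.93 mA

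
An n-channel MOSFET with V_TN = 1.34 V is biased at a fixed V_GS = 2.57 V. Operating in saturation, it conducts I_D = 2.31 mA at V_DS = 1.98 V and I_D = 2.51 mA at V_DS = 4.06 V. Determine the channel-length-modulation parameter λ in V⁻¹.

With V_GS fixed, I_D ∝ (1 + λ V_DS) in saturation, so I_D2/I_D1 = (1 + λ V_DS2)/(1 + λ V_DS1).
2.51/2.31 = 1.087 = (1 + 4.06 λ)/(1 + 1.98 λ).
Solving: λ (I_D1 V_DS2 − I_D2 V_DS1) = I_D2 − I_D1, so λ = (2.51 − 2.31) / (2.31 × 4.06 − 2.51 × 1.98) = 0.2 / 4.41 = 0.0454 V⁻¹.

λ = 0.0454 V⁻¹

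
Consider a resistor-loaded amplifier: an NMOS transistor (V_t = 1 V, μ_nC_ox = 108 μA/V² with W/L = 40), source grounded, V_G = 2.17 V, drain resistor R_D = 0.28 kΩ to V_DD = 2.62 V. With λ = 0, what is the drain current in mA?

V_GS = V_G = 2.17 V, so V_ov = 2.17 − 1 = 1.17 V.
k_n = μ_nC_ox · (W/L) = 4.32 mA/V².
Assume saturation: I_D = ½ k_n V_ov² = 0.5 × 4.32 × 1.17² = 2.96 mA, giving V_DS = V_DD − I_D R_D = 2.62 − 2.96 × 0.28 = 1.79 V.
V_DS = 1.79 V ≥ V_ov = 1.17 V, confirming saturation.

I_D = 2.96 mA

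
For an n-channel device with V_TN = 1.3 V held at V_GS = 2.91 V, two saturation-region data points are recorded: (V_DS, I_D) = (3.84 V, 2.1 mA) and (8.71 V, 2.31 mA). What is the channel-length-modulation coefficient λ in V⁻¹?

λ = 0.0223 V⁻¹

With V_GS fixed, I_D ∝ (1 + λ V_DS) in saturation, so I_D2/I_D1 = (1 + λ V_DS2)/(1 + λ V_DS1).
2.31/2.1 = 1.1 = (1 + 8.71 λ)/(1 + 3.84 λ).
Solving: λ (I_D1 V_DS2 − I_D2 V_DS1) = I_D2 − I_D1, so λ = (2.31 − 2.1) / (2.1 × 8.71 − 2.31 × 3.84) = 0.21 / 9.42 = 0.0223 V⁻¹.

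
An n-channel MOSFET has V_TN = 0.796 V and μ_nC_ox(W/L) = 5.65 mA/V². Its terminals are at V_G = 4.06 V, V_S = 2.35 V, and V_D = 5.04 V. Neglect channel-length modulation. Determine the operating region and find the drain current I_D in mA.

V_GS = V_G − V_S = 4.06 − 2.35 = 1.71 V; V_DS = V_D − V_S = 5.04 − 2.35 = 2.69 V.
V_ov = V_GS − V_TN = 1.71 − 0.796 = 0.914 V.
Since V_DS = 2.69 V ≥ V_ov = 0.914 V, the device is in saturation.
I_D = ½ k_n V_ov² = 0.5 × 5.65 × 0.914² = 2.36 mA.

Saturation; I_D = 2.36 mA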